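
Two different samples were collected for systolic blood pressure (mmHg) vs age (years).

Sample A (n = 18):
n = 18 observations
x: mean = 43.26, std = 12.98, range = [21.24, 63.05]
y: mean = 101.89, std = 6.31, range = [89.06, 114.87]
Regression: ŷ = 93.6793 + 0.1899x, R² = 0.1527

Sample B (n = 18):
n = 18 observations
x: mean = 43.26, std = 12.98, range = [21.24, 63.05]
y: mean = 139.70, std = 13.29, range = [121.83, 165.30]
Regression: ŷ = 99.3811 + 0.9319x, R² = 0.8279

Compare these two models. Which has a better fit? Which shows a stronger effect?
Model B has the better fit (R² = 0.8279 vs 0.1527). Model B shows the stronger effect (|β₁| = 0.9319 vs 0.1899).

Model Comparison:

Which explains more variance? (R²)
- Model A: R² = 0.1527 → 15.27% of variance in blood pressure explained
- Model B: R² = 0.8279 → 82.79% of variance in blood pressure explained
- 0.8279 > 0.1527 → Model B has the better fit

Which has the larger per-year effect? (|β₁|)
- Model A: β₁ = 0.1899 → predicted blood pressure rises 0.1899 mmHg per additional year of age
- Model B: β₁ = 0.9319 → predicted blood pressure rises 0.9319 mmHg per additional year of age
- |0.1899| < |0.9319| → Model B shows the stronger marginal effect

Notes:
- R² measures how tightly points cluster around the line; β₁ measures how steep the line is — they answer different questions.
- A steeper slope doesn't make a better model if the scatter around the line is large.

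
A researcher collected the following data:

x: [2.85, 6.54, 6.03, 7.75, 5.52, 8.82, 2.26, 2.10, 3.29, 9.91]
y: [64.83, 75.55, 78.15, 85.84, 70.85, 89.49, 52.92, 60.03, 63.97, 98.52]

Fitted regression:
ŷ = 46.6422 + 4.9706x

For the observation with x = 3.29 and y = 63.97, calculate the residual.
Residual = 0.9745

The residual is the difference between the actual value and the predicted value:

Residual = y - ŷ

Step 1: Calculate predicted value
ŷ = 46.6422 + 4.9706 × 3.29
ŷ = 62.9955

Step 2: Calculate residual
Residual = 63.97 - 62.9955
Residual = 0.9745

The residual is positive, so the observed y = 63.97 sits above the regression line (the line underestimates it by 0.9745).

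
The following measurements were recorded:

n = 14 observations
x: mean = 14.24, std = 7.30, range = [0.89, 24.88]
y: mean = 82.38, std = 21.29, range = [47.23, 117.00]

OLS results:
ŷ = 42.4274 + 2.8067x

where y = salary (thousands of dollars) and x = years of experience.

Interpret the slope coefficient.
For each additional year of experience, predicted salary increases by approximately 2.8067 thousand dollars.

β₁ = 2.8067 is the change in predicted salary (thousand dollars) per additional year of experience.

Interpretation:
- Experience up by 1 year → predicted salary increases by 2.8067 thousand dollars
- The effect is assumed constant over the observed range of x (linearity)
- The sign (+) gives the direction; the magnitude 2.8067 gives the size of the effect per year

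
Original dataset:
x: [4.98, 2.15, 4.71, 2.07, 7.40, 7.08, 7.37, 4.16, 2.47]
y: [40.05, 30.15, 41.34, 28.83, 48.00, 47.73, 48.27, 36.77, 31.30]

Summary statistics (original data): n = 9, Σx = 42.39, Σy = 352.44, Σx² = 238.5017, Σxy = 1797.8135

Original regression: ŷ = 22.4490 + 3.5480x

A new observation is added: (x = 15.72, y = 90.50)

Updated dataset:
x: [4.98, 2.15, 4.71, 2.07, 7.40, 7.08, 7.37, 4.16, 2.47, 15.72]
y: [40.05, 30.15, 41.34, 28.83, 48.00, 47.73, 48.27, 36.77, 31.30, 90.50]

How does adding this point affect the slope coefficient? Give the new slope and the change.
Adding the point moves β₁ from 3.5480 to 4.3703, i.e. it increases by 0.8223 (+23.2%).

x = 15.72 lies well outside the original x-range [2.07, 7.40] (x̄ ≈ 4.71), so this observation has high leverage and can move the slope substantially.

Step 1: Update the sums with the new point (n goes from 9 to 10)
Σx  = 42.39 + 15.72 = 58.11
Σy  = 352.44 + 90.50 = 442.94
Σx² = 238.5017 + 15.72² = 238.5017 + 247.1184 = 485.6201
Σxy = 1797.8135 + 15.72×90.50 = 1797.8135 + 1422.6600 = 3220.4735

Step 2: Recompute the slope with b₁ = (nΣxy − ΣxΣy) / (nΣx² − (Σx)²)
Numerator   = 10×3220.4735 − 58.11×442.94 = 32204.7350 − 25739.2434 = 6465.4916
Denominator = 10×485.6201 − 58.11² = 4856.2010 − 3376.7721 = 1479.4289
b₁(new) = 6465.4916 / 1479.4289 = 4.3703

(Same formula on the original sums: (9×1797.8135 − 42.39×352.44) / (9×238.5017 − 42.39²) = 1240.3899 / 349.6032 = 3.5480, matching the given fit.)

Step 3: Change in slope
Δβ₁ = 4.3703 − 3.5480 = +0.8223
Relative change = +0.8223 / 3.5480 × 100% = +23.2%
→ the slope increases when the point is added.

A high-leverage point only changes the slope if it is off the original line; here y = 90.50 is above the original trend, so the slope increases.
In practice: examine leverage (hᵢ) and Cook's distance rather than deleting it automatically.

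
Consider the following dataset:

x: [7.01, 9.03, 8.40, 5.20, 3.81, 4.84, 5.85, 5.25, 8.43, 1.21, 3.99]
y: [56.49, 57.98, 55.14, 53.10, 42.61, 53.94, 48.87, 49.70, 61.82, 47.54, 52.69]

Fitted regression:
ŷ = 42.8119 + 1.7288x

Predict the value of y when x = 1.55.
ŷ = 45.4915

x = 1.55 lies inside the observed range [1.21, 9.03], so the fitted equation applies directly:

ŷ = 42.8119 + 1.7288 × 1.55
ŷ = 42.8119 + 2.6796
ŷ = 45.4915

This is a point prediction; actual observations scatter around it by roughly the residual standard deviation.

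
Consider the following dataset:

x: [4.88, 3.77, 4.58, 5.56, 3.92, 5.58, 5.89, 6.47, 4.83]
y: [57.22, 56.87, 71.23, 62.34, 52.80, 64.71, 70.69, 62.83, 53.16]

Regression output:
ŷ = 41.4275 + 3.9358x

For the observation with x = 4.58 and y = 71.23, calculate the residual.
Residual = 11.7765

The residual is the difference between the actual value and the predicted value:

Residual = y - ŷ

Step 1: Calculate predicted value
ŷ = 41.4275 + 3.9358 × 4.58
ŷ = 59.4535

Step 2: Calculate residual
Residual = 71.23 - 59.4535
Residual = 11.7765

Sign check: y > ŷ, so the point is above the line and the fit underestimates here.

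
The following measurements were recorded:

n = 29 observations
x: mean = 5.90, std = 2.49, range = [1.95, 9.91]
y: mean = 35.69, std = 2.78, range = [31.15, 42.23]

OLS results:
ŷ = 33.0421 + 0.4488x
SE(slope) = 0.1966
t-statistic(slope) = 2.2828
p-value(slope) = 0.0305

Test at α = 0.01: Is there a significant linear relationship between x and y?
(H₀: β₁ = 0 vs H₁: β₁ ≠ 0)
p-value = 0.0305 ≥ α = 0.01, so we fail to reject H₀. The relationship is not significant.

Hypothesis test for the slope coefficient:

H₀: β₁ = 0 (no linear relationship)
H₁: β₁ ≠ 0 (linear relationship exists)

Test statistic: t = β̂₁ / SE(β̂₁) = 0.4488 / 0.1966 = 2.2828

With df = 27, the two-sided p-value for |t| = 2.2828 is 0.0305.

Decision rule: reject H₀ if p-value < α.
p-value = 0.0305 ≥ α = 0.01 → fail to reject H₀.

Conclusion: the linear association between x and y is not significant at the 1% level.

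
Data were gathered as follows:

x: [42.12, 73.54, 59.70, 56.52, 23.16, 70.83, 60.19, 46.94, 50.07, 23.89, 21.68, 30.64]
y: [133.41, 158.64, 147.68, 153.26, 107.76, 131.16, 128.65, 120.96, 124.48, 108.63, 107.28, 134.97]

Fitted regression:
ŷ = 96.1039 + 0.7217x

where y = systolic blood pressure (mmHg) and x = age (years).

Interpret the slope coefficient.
For each additional year of age, predicted blood pressure increases by approximately 0.7217 mmHg.

The slope β₁ = 0.7217 gives the rate at which the fitted blood pressure changes with age.

Interpretation:
- Age up by 1 year → predicted blood pressure increases by 0.7217 mmHg
- This is a linear approximation: the same per-unit change is assumed across the whole observed x range
- The sign (+) gives the direction; the magnitude 0.7217 gives the size of the effect per year

The intercept β₀ = 96.1039 is the predicted blood pressure when age = 0; since the smallest observed x is 21.68, this is an extrapolation and mainly anchors the line.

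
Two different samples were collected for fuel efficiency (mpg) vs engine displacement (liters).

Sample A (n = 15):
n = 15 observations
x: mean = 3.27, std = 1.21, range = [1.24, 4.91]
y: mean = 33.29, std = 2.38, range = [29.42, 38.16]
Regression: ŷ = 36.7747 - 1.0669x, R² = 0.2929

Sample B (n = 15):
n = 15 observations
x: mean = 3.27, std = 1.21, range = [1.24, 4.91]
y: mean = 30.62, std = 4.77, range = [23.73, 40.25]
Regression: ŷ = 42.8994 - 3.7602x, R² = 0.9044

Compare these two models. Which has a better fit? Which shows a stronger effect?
Model B has the better fit (R² = 0.9044 vs 0.2929). Model B shows the stronger effect (|β₁| = 3.7602 vs 1.0669).

Model Comparison:

Goodness of fit (R²):
- Model A: R² = 0.2929 → 29.29% of variance in fuel efficiency explained
- Model B: R² = 0.9044 → 90.44% of variance in fuel efficiency explained
- 0.9044 > 0.2929 → Model B has the better fit

Effect size (slope magnitude):
- Model A: β₁ = -1.0669 → predicted fuel efficiency falls 1.0669 mpg per additional liter of engine displacement
- Model B: β₁ = -3.7602 → predicted fuel efficiency falls 3.7602 mpg per additional liter of engine displacement
- |-1.0669| < |-3.7602| → Model B shows the stronger marginal effect

Notes:
- A better fit (higher R²) doesn't necessarily mean a more important relationship.
- A steeper slope doesn't make a better model if the scatter around the line is large.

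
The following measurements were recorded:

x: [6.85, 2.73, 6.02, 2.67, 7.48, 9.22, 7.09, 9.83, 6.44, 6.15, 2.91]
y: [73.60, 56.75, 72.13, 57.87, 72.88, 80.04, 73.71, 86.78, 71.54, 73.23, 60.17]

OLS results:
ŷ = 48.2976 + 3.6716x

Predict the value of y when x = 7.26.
ŷ = 74.9534

x = 7.26 lies inside the observed range [2.67, 9.83], so the fitted equation applies directly:

ŷ = 48.2976 + 3.6716 × 7.26
ŷ = 48.2976 + 26.6558
ŷ = 74.9534

This is the fitted mean response at that x — an individual observation would come with a wider prediction interval.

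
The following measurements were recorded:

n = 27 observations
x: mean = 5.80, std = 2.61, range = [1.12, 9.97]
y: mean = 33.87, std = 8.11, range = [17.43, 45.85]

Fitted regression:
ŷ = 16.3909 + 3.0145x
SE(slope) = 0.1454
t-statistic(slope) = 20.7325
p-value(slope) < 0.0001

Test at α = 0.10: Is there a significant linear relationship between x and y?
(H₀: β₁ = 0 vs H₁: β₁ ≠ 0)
p-value < 0.0001 < α = 0.10, so we reject H₀. The relationship is significant.

Hypothesis test for the slope coefficient:

H₀: β₁ = 0 (no linear relationship)
H₁: β₁ ≠ 0 (linear relationship exists)

Test statistic: t = β̂₁ / SE(β̂₁) = 3.0145 / 0.1454 = 20.7325

With df = 25, the two-sided p-value for |t| = 20.7325 is <0.0001.

Decision rule: reject H₀ if p-value < α.
p-value < 0.0001 < α = 0.10 → reject H₀.

There is sufficient evidence at the 10% significance level to conclude that a linear relationship exists between x and y.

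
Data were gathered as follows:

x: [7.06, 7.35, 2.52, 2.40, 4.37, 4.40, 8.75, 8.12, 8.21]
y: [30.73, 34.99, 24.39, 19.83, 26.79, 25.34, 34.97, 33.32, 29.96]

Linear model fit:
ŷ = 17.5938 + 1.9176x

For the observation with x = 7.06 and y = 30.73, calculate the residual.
Residual = -0.4021

The residual is the difference between the actual value and the predicted value:

Residual = y - ŷ

Step 1: Calculate predicted value
ŷ = 17.5938 + 1.9176 × 7.06
ŷ = 31.1321

Step 2: Calculate residual
Residual = 30.73 - 31.1321
Residual = -0.4021

The residual is negative, so the observed y = 30.73 sits below the regression line (the line overestimates it by 0.4021).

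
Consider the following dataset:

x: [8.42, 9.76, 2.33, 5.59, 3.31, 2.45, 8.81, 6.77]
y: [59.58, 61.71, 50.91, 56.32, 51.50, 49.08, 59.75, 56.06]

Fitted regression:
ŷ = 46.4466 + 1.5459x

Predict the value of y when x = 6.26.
ŷ = 56.1239

To predict y for x = 6.26, substitute into the regression equation:

ŷ = 46.4466 + 1.5459 × 6.26
ŷ = 46.4466 + 9.6773
ŷ = 56.1239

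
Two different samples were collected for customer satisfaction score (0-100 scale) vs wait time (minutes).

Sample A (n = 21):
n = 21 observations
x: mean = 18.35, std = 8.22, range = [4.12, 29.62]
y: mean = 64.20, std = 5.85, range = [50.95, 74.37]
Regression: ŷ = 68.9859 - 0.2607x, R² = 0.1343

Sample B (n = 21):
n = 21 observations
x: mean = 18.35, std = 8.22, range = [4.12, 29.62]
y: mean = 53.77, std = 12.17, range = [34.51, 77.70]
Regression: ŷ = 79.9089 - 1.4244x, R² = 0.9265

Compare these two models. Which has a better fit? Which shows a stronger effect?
Model B has the better fit (R² = 0.9265 vs 0.1343). Model B shows the stronger effect (|β₁| = 1.4244 vs 0.2607).

Model Comparison:

Which explains more variance? (R²)
- Model A: R² = 0.1343 → 13.43% of variance in satisfaction score explained
- Model B: R² = 0.9265 → 92.65% of variance in satisfaction score explained
- 0.9265 > 0.1343 → Model B has the better fit

Effect size (slope magnitude):
- Model A: β₁ = -0.2607 → predicted satisfaction score falls 0.2607 points per additional minute of wait time
- Model B: β₁ = -1.4244 → predicted satisfaction score falls 1.4244 points per additional minute of wait time
- |-0.2607| < |-1.4244| → Model B shows the stronger marginal effect

Notes:
- R² measures how tightly points cluster around the line; β₁ measures how steep the line is — they answer different questions.
- The two samples could reflect different populations, time periods, or measurement quality.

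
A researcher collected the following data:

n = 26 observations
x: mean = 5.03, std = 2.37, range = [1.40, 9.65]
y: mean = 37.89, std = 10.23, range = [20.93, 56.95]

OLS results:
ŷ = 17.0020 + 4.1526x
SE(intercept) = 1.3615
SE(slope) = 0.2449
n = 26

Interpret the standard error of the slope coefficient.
The slope 4.1526 is pinned down to within about ±0.2449 (one SE) by these data — relative uncertainty 5.9%, i.e. precise.

SE(β̂₁) = 0.2449 says: if we drew many samples of n = 26 from the same population and refit each time, the fitted slopes would scatter with a standard deviation of roughly 0.2449 around the true β₁.

Relative precision:
- SE / |β̂₁| = 0.2449 / 4.1526 = 5.9%
- Rule of thumb (under 20%: precise; 20% to under 50%: moderately precise; 50% or more: imprecise) → precise

Link to the t-test: t = β̂₁ / SE(β̂₁) = 4.1526 / 0.2449 = 16.9563, the statistic for H₀: β₁ = 0.

What drives SE(β̂₁): more residual scatter → larger SE; wider spread of x values → smaller SE; larger n (here n = 26) → smaller SE.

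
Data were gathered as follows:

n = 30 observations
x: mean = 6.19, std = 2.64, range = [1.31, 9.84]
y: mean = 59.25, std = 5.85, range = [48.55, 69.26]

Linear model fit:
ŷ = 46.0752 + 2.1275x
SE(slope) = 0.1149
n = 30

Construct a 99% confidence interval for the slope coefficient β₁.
The 99% CI for β₁ is (1.8100, 2.4450)

Confidence interval for the slope:

The 99% CI for β₁ is: β̂₁ ± t*(α/2, n-2) × SE(β̂₁)

Step 1: Find critical t-value
- Confidence level = 0.99
- Degrees of freedom = n - 2 = 30 - 2 = 28
- t*(α/2, 28) = 2.7633

Step 2: Calculate margin of error
Margin = 2.7633 × 0.1149 = 0.3175

Step 3: Construct interval
CI = 2.1275 ± 0.3175
CI = (1.8100, 2.4450)

Interpretation: intervals built this way capture the true β₁ in 99% of repeated samples; here the plausible range for the per-unit effect of x on y is 1.8100 to 2.4450.
The interval does not include 0, suggesting a significant linear relationship.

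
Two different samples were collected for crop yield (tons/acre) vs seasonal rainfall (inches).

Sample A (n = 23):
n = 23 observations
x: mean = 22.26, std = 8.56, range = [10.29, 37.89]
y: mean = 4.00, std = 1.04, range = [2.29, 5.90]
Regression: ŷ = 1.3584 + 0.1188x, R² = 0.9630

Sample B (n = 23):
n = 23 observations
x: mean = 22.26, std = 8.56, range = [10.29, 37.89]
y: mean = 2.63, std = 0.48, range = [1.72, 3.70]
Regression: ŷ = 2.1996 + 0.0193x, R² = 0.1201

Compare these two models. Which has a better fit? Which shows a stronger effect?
Model A has the better fit (R² = 0.9630 vs 0.1201). Model A shows the stronger effect (|β₁| = 0.1188 vs 0.0193).

Model Comparison:

Goodness of fit (R²):
- Model A: R² = 0.9630 → 96.30% of variance in crop yield explained
- Model B: R² = 0.1201 → 12.01% of variance in crop yield explained
- 0.9630 > 0.1201 → Model A has the better fit

Which has the larger per-inch effect? (|β₁|)
- Model A: β₁ = 0.1188 → predicted crop yield rises 0.1188 tons/acre per additional inch of rainfall
- Model B: β₁ = 0.0193 → predicted crop yield rises 0.0193 tons/acre per additional inch of rainfall
- |0.1188| > |0.0193| → Model A shows the stronger marginal effect

Notes:
- R² measures how tightly points cluster around the line; β₁ measures how steep the line is — they answer different questions.
- A steeper slope doesn't make a better model if the scatter around the line is large.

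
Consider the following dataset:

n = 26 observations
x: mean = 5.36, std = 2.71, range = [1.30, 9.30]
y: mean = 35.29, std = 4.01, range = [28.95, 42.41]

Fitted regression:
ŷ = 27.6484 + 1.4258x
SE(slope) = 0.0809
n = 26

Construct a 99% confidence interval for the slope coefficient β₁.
The 99% CI for β₁ is (1.1995, 1.6521)

Confidence interval for the slope:

The 99% CI for β₁ is: β̂₁ ± t*(α/2, n-2) × SE(β̂₁)

Step 1: Find critical t-value
- Confidence level = 0.99
- Degrees of freedom = n - 2 = 26 - 2 = 24
- t*(α/2, 24) = 2.7969

Step 2: Calculate margin of error
Margin = 2.7969 × 0.0809 = 0.2263

Step 3: Construct interval
CI = 1.4258 ± 0.2263
CI = (1.1995, 1.6521)

Interpretation: We are 99% confident that the true slope β₁ lies between 1.1995 and 1.6521.
Since 0 is outside the interval, a two-sided test at α = 0.01 would reject H₀: β₁ = 0.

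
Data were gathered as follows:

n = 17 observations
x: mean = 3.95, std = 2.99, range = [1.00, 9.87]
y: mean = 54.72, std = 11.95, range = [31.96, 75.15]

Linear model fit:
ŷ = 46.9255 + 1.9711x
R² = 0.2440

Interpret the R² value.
R² = 0.2440 means 24.40% of the variation in y is explained by the linear relationship with x. This indicates a weak fit.

R² (coefficient of determination) measures the proportion of variance in y explained by the regression model.

Here R² = 0.2440:
- Explained: 24.40% of the variation in y
- Unexplained (residual): 100% − 24.40% = 75.60%
- Rule of thumb (below 0.3 weak; 0.3 to below 0.7 moderate; 0.7 and above strong) → weak

Note: R² never decreases when predictors are added, so it should not be used alone to compare models of different size.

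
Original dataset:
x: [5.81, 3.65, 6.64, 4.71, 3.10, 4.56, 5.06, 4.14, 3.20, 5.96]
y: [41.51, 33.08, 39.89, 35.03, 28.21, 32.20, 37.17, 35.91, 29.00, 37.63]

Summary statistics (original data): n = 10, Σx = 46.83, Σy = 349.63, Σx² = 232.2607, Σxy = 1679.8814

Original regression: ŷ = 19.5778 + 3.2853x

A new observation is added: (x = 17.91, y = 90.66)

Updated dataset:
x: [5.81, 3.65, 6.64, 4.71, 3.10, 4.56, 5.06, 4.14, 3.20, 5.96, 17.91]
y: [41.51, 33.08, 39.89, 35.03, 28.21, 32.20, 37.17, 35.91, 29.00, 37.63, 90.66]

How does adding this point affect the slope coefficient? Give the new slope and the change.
The slope changes from 3.2853 to 4.1411 (change of +0.8558, or +26.0%).

x = 17.91 lies well outside the original x-range [3.10, 6.64] (x̄ ≈ 4.68), so this observation has high leverage and can move the slope substantially.

Step 1: Update the sums with the new point (n goes from 10 to 11)
Σx  = 46.83 + 17.91 = 64.74
Σy  = 349.63 + 90.66 = 440.29
Σx² = 232.2607 + 17.91² = 232.2607 + 320.7681 = 553.0288
Σxy = 1679.8814 + 17.91×90.66 = 1679.8814 + 1623.7206 = 3303.6020

Step 2: Recompute the slope with b₁ = (nΣxy − ΣxΣy) / (nΣx² − (Σx)²)
Numerator   = 11×3303.6020 − 64.74×440.29 = 36339.6220 − 28504.3746 = 7835.2474
Denominator = 11×553.0288 − 64.74² = 6083.3168 − 4191.2676 = 1892.0492
b₁(new) = 7835.2474 / 1892.0492 = 4.1411

(Same formula on the original sums: (10×1679.8814 − 46.83×349.63) / (10×232.2607 − 46.83²) = 425.6411 / 129.5581 = 3.2853, matching the given fit.)

Step 3: Change in slope
Δβ₁ = 4.1411 − 3.2853 = +0.8558
Relative change = +0.8558 / 3.2853 × 100% = +26.0%
→ the slope increases when the point is added.

Because the point sits above the extension of the original line at a high-leverage x, it tilts the fit up.
In practice: examine leverage (hᵢ) and Cook's distance rather than deleting it automatically.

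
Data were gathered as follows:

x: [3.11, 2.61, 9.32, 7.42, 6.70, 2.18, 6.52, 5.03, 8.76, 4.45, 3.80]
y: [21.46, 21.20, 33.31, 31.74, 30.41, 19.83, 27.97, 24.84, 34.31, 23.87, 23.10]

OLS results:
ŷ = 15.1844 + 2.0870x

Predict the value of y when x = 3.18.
ŷ = 21.8211

x = 3.18 lies inside the observed range [2.18, 9.32], so the fitted equation applies directly:

ŷ = 15.1844 + 2.0870 × 3.18
ŷ = 15.1844 + 6.6367
ŷ = 21.8211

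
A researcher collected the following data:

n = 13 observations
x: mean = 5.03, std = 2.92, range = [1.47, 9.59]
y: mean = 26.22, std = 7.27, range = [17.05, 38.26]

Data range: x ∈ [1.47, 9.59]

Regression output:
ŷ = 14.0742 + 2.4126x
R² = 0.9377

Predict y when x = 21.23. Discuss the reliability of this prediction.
ŷ = 65.2937, but this is extrapolation (above the data range [1.47, 9.59]) and may be unreliable.

Prediction calculation:
ŷ = 14.0742 + 2.4126 × 21.23
ŷ = 65.2937

Reliability:
- Data range: x ∈ [1.47, 9.59]
- Prediction point: x = 21.23 is 11.64 units above the observed range → this is EXTRAPOLATION, not interpolation

Why that matters here:
- The linear relationship may not hold outside the observed range
- Real relationships often flatten, saturate, or turn nonlinear at extremes

The R² = 0.9377 only validates the fit within [1.47, 9.59]; treat ŷ = 65.2937 with caution.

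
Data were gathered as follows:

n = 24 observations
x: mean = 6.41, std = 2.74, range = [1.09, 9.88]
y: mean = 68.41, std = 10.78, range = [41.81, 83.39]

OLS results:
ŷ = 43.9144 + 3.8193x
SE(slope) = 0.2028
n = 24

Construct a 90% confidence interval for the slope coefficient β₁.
The 90% CI for β₁ is (3.4711, 4.1675)

Confidence interval for the slope:

The 90% CI for β₁ is: β̂₁ ± t*(α/2, n-2) × SE(β̂₁)

Step 1: Find critical t-value
- Confidence level = 0.9
- Degrees of freedom = n - 2 = 24 - 2 = 22
- t*(α/2, 22) = 1.7171

Step 2: Calculate margin of error
Margin = 1.7171 × 0.2028 = 0.3482

Step 3: Construct interval
CI = 3.8193 ± 0.3482
CI = (3.4711, 4.1675)

Interpretation: intervals built this way capture the true β₁ in 90% of repeated samples; here the plausible range for the per-unit effect of x on y is 3.4711 to 4.1675.
The interval does not include 0, suggesting a significant linear relationship.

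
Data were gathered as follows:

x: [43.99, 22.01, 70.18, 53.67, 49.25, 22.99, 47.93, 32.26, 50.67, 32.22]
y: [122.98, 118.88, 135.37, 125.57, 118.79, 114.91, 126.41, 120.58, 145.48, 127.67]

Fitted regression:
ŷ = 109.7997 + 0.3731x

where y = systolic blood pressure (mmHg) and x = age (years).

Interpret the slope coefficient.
An increase of one year in age is associated with a 0.3731 mmHg increase in predicted blood pressure.

The slope β₁ = 0.3731 gives the rate at which the fitted blood pressure changes with age.

Interpretation:
- Age up by 1 year → predicted blood pressure increases by 0.3731 mmHg
- This is a linear approximation: the same per-unit change is assumed across the whole observed x range
- The slope describes association in these data, not necessarily a causal effect

(β₀ = 109.7997 is the fitted value at x = 0 and is not part of the slope interpretation.)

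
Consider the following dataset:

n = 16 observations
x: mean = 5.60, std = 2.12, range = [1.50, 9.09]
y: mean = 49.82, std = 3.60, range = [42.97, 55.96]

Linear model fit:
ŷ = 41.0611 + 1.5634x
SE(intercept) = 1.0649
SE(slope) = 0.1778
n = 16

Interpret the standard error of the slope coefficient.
SE(β̂₁) = 0.1778 is the estimated standard deviation of the slope estimate across repeated samples; relative to β̂₁ = 1.5634 that is 11.4%, a precise estimate.

SE(β̂₁) = s / √Sxx, where s is the residual standard deviation and Sxx = Σ(x − x̄)². It is the yardstick for how far β̂₁ = 1.5634 could plausibly be from the true slope.

Relative precision:
- SE / |β̂₁| = 0.1778 / 1.5634 = 11.4%
- Rule of thumb (under 20%: precise; 20% to under 50%: moderately precise; 50% or more: imprecise) → precise

Link to interval estimation: a confidence interval for β₁ is β̂₁ ± t* × 0.1778, so SE sets the half-width per unit of t*.

What drives SE(β̂₁): wider spread of x values → smaller SE; larger n (here n = 16) → smaller SE; more residual scatter → larger SE.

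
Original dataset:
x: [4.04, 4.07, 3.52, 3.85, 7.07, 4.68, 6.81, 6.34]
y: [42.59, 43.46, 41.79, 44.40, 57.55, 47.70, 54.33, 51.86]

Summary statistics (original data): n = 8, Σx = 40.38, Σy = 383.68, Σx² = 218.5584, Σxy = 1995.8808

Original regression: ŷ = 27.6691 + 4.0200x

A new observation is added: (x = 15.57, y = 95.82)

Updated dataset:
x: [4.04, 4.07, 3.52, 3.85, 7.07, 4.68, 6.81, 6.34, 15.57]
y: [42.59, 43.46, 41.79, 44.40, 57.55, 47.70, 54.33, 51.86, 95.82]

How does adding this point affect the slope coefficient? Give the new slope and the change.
New slope β₁ = 4.4795 versus 4.0200 before: a change of +0.4595 (+11.4%).

The new point has HIGH LEVERAGE: x = 15.57 is far from the original mean x̄ = 40.38/8 ≈ 5.05 (original range [3.52, 7.07]).

Step 1: Update the sums with the new point (n goes from 8 to 9)
Σx  = 40.38 + 15.57 = 55.95
Σy  = 383.68 + 95.82 = 479.50
Σx² = 218.5584 + 15.57² = 218.5584 + 242.4249 = 460.9833
Σxy = 1995.8808 + 15.57×95.82 = 1995.8808 + 1491.9174 = 3487.7982

Step 2: Recompute the slope with b₁ = (nΣxy − ΣxΣy) / (nΣx² − (Σx)²)
Numerator   = 9×3487.7982 − 55.95×479.50 = 31390.1838 − 26828.0250 = 4562.1588
Denominator = 9×460.9833 − 55.95² = 4148.8497 − 3130.4025 = 1018.4472
b₁(new) = 4562.1588 / 1018.4472 = 4.4795

(Same formula on the original sums: (8×1995.8808 − 40.38×383.68) / (8×218.5584 − 40.38²) = 474.0480 / 117.9228 = 4.0200, matching the given fit.)

Step 3: Change in slope
Δβ₁ = 4.4795 − 4.0200 = +0.4595
Relative change = +0.4595 / 4.0200 × 100% = +11.4%
→ the slope increases when the point is added.

Because the point sits above the extension of the original line at a high-leverage x, it tilts the fit up.
In practice: check such a point for data-entry or measurement error.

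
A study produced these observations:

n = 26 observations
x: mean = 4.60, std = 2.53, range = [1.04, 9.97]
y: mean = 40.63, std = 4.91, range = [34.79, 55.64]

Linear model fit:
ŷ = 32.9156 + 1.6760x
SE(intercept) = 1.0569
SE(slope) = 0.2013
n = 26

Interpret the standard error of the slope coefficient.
The slope 1.6760 is pinned down to within about ±0.2013 (one SE) by these data — relative uncertainty 12.0%, i.e. precise.

SE(β̂₁) = 0.2013 says: if we drew many samples of n = 26 from the same population and refit each time, the fitted slopes would scatter with a standard deviation of roughly 0.2013 around the true β₁.

Relative precision:
- SE / |β̂₁| = 0.2013 / 1.6760 = 12.0%
- Rule of thumb (under 20%: precise; 20% to under 50%: moderately precise; 50% or more: imprecise) → precise

Link to the t-test: t = β̂₁ / SE(β̂₁) = 1.6760 / 0.2013 = 8.3259, the statistic for H₀: β₁ = 0.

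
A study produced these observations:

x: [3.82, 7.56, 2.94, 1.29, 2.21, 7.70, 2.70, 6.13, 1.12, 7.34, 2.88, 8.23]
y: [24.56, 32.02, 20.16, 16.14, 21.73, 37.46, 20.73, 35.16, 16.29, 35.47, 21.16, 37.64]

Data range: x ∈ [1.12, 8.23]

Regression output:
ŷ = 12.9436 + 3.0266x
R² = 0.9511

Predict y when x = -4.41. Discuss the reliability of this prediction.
ŷ = -0.4037, but this is extrapolation (below the data range [1.12, 8.23]) and may be unreliable.

Prediction calculation:
ŷ = 12.9436 + 3.0266 × (-4.41)
ŷ = -0.4037

Reliability:
- Data range: x ∈ [1.12, 8.23]
- Prediction point: x = -4.41 is 5.53 units below the observed range → this is EXTRAPOLATION, not interpolation

Why that matters here:
- R² describes fit only over the sampled x values; it says nothing about behaviour beyond them
- There are no observations near this x to validate the fitted line there
- The linear relationship may not hold outside the observed range

Report the number if required, but flag clearly that it is an extrapolation.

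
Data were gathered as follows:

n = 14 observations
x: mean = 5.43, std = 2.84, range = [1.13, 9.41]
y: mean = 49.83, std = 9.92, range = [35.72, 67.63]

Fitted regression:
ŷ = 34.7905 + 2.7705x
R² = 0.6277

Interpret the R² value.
R² = 0.6277 means 62.77% of the variation in y is explained by the linear relationship with x. This indicates a moderate fit.

R² (coefficient of determination) measures the proportion of variance in y explained by the regression model.

Here R² = 0.6277:
- Explained: 62.77% of the variation in y
- Unexplained (residual): 100% − 62.77% = 37.23%
- Rule of thumb (below 0.3 weak; 0.3 to below 0.7 moderate; 0.7 and above strong) → moderate

Calculation: R² = 1 − (SS_res / SS_tot), where SS_res is the sum of squared residuals and SS_tot the total sum of squares.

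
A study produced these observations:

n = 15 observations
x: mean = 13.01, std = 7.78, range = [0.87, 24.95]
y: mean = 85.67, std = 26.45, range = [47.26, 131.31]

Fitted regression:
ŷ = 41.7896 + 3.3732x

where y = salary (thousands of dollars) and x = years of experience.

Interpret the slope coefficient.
On average, salary is about 3.3732 thousand dollars higher for every extra year of experience.

β₁ = 3.3732 is the change in predicted salary (thousand dollars) per additional year of experience.

Interpretation:
- Experience up by 1 year → predicted salary increases by 3.3732 thousand dollars
- This is a linear approximation: the same per-unit change is assumed across the whole observed x range
- The sign (+) gives the direction; the magnitude 3.3732 gives the size of the effect per year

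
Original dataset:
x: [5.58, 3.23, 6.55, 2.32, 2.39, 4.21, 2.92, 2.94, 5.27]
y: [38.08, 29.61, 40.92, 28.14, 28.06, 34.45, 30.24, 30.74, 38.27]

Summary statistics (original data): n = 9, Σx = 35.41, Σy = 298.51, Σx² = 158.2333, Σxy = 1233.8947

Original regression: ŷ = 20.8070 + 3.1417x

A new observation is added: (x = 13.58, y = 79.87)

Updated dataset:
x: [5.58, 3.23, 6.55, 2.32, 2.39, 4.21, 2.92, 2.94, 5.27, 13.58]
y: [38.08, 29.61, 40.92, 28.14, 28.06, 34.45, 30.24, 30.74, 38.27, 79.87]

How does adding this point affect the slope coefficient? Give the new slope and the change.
New slope β₁ = 4.5286 versus 3.1417 before: a change of +1.3869 (+44.1%).

x = 13.58 lies well outside the original x-range [2.32, 6.55] (x̄ ≈ 3.93), so this observation has high leverage and can move the slope substantially.

Step 1: Update the sums with the new point (n goes from 9 to 10)
Σx  = 35.41 + 13.58 = 48.99
Σy  = 298.51 + 79.87 = 378.38
Σx² = 158.2333 + 13.58² = 158.2333 + 184.4164 = 342.6497
Σxy = 1233.8947 + 13.58×79.87 = 1233.8947 + 1084.6346 = 2318.5293

Step 2: Recompute the slope with b₁ = (nΣxy − ΣxΣy) / (nΣx² − (Σx)²)
Numerator   = 10×2318.5293 − 48.99×378.38 = 23185.2930 − 18536.8362 = 4648.4568
Denominator = 10×342.6497 − 48.99² = 3426.4970 − 2400.0201 = 1026.4769
b₁(new) = 4648.4568 / 1026.4769 = 4.5286

(Same formula on the original sums: (9×1233.8947 − 35.41×298.51) / (9×158.2333 − 35.41²) = 534.8132 / 170.2316 = 3.1417, matching the given fit.)

Step 3: Change in slope
Δβ₁ = 4.5286 − 3.1417 = +1.3869
Relative change = +1.3869 / 3.1417 × 100% = +44.1%
→ the slope increases when the point is added.

Because the point sits above the extension of the original line at a high-leverage x, it tilts the fit up.
In practice: investigate whether it comes from the same population as the rest of the sample; examine leverage (hᵢ) and Cook's distance rather than deleting it automatically.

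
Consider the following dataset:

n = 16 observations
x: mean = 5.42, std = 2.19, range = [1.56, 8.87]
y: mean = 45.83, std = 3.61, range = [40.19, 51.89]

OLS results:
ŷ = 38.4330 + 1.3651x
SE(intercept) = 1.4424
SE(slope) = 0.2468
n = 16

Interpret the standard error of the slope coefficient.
SE(β̂₁) = 0.2468 is the estimated standard deviation of the slope estimate across repeated samples; relative to β̂₁ = 1.3651 that is 18.1%, a precise estimate.

SE(β̂₁) = 0.2468 says: if we drew many samples of n = 16 from the same population and refit each time, the fitted slopes would scatter with a standard deviation of roughly 0.2468 around the true β₁.

Relative precision:
- SE / |β̂₁| = 0.2468 / 1.3651 = 18.1%
- Rule of thumb (under 20%: precise; 20% to under 50%: moderately precise; 50% or more: imprecise) → precise

Link to the t-test: t = β̂₁ / SE(β̂₁) = 1.3651 / 0.2468 = 5.5312, the statistic for H₀: β₁ = 0.

What drives SE(β̂₁): wider spread of x values → smaller SE; more residual scatter → larger SE.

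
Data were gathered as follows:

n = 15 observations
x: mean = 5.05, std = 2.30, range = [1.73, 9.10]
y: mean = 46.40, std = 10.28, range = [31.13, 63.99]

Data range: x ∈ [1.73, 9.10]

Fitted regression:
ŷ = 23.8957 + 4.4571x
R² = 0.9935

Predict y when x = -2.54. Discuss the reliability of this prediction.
ŷ = 12.5747 (extrapolation — x = -2.54 lies outside [1.73, 9.10], so reliability is low).

Prediction calculation:
ŷ = 23.8957 + 4.4571 × (-2.54)
ŷ = 12.5747

Reliability:
- Data range: x ∈ [1.73, 9.10]
- Prediction point: x = -2.54 is 4.27 units below the observed range → this is EXTRAPOLATION, not interpolation

Why that matters here:
- The standard error of prediction grows with (x − x̄)², and x = -2.54 is far from x̄ = 5.05
- There are no observations near this x to validate the fitted line there
- The linear relationship may not hold outside the observed range

Report the number if required, but flag clearly that it is an extrapolation.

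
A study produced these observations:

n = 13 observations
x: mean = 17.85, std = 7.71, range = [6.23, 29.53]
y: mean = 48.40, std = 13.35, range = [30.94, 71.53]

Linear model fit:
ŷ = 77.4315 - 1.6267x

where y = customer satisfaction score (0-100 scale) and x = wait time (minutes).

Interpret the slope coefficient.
For each additional minute of wait time, predicted satisfaction score decreases by approximately 1.6267 points.

The slope coefficient β₁ = -1.6267 represents the marginal effect of wait time on satisfaction score.

Interpretation:
- Wait time up by 1 minute → predicted satisfaction score decreases by 1.6267 points
- The effect is assumed constant over the observed range of x (linearity)
- The sign (−) gives the direction; the magnitude 1.6267 gives the size of the effect per minute

The intercept β₀ = 77.4315 is the predicted satisfaction score when wait time = 0; since the smallest observed x is 6.23, this is an extrapolation and mainly anchors the line.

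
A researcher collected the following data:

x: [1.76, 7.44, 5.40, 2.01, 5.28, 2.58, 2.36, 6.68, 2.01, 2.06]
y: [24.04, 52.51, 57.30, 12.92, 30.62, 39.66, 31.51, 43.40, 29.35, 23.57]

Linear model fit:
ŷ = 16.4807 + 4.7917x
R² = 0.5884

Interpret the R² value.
The model explains 58.84% of the variance in y (R² = 0.5884), leaving 41.16% unexplained; the fit is moderate.

The coefficient of determination R² is the fraction of the total variation in y that the fitted line accounts for.

Here R² = 0.5884:
- Explained: 58.84% of the variation in y
- Unexplained (residual): 100% − 58.84% = 41.16%
- Rule of thumb (below 0.3 weak; 0.3 to below 0.7 moderate; 0.7 and above strong) → moderate

Note: R² never decreases when predictors are added, so it should not be used alone to compare models of different size.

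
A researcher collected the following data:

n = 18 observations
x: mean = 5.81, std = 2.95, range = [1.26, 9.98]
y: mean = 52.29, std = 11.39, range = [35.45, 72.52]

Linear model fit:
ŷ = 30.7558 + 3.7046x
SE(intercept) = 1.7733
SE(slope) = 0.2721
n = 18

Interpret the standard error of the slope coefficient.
The slope 3.7046 is pinned down to within about ±0.2721 (one SE) by these data — relative uncertainty 7.3%, i.e. precise.

SE(β̂₁) = 0.2721 says: if we drew many samples of n = 18 from the same population and refit each time, the fitted slopes would scatter with a standard deviation of roughly 0.2721 around the true β₁.

Relative precision:
- SE / |β̂₁| = 0.2721 / 3.7046 = 7.3%
- Rule of thumb (under 20%: precise; 20% to under 50%: moderately precise; 50% or more: imprecise) → precise

Rough 95% range (±2 SE): 3.7046 ± 0.5442 → (3.1604, 4.2488).

What drives SE(β̂₁): more residual scatter → larger SE; larger n (here n = 18) → smaller SE.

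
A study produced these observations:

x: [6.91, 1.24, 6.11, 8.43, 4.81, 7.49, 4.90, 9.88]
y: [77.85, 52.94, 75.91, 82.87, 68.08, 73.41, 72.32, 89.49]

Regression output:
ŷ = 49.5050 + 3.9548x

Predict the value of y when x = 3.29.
ŷ = 62.5163

x = 3.29 lies inside the observed range [1.24, 9.88], so the fitted equation applies directly:

ŷ = 49.5050 + 3.9548 × 3.29
ŷ = 49.5050 + 13.0113
ŷ = 62.5163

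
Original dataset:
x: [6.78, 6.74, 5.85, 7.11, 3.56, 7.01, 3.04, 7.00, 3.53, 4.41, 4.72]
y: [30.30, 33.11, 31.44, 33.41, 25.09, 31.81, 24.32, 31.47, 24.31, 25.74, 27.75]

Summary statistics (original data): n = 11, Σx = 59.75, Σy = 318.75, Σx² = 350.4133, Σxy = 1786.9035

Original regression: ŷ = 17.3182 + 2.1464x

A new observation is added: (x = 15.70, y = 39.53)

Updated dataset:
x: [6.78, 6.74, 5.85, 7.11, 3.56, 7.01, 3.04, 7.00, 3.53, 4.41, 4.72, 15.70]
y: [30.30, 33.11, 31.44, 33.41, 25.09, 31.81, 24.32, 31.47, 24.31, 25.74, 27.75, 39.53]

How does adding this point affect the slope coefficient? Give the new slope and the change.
New slope β₁ = 1.2639 versus 2.1464 before: a change of -0.8825 (-41.1%).

x = 15.70 lies well outside the original x-range [3.04, 7.11] (x̄ ≈ 5.43), so this observation has high leverage and can move the slope substantially.

Step 1: Update the sums with the new point (n goes from 11 to 12)
Σx  = 59.75 + 15.70 = 75.45
Σy  = 318.75 + 39.53 = 358.28
Σx² = 350.4133 + 15.70² = 350.4133 + 246.4900 = 596.9033
Σxy = 1786.9035 + 15.70×39.53 = 1786.9035 + 620.6210 = 2407.5245

Step 2: Recompute the slope with b₁ = (nΣxy − ΣxΣy) / (nΣx² − (Σx)²)
Numerator   = 12×2407.5245 − 75.45×358.28 = 28890.2940 − 27032.2260 = 1858.0680
Denominator = 12×596.9033 − 75.45² = 7162.8396 − 5692.7025 = 1470.1371
b₁(new) = 1858.0680 / 1470.1371 = 1.2639

(Same formula on the original sums: (11×1786.9035 − 59.75×318.75) / (11×350.4133 − 59.75²) = 610.6260 / 284.4838 = 2.1464, matching the given fit.)

Step 3: Change in slope
Δβ₁ = 1.2639 − 2.1464 = -0.8825
Relative change = -0.8825 / 2.1464 × 100% = -41.1%
→ the slope decreases when the point is added.

A high-leverage point only changes the slope if it is off the original line; here y = 39.53 is below the original trend, so the slope decreases.
In practice: investigate whether it comes from the same population as the rest of the sample; refit with and without it and report both if conclusions differ.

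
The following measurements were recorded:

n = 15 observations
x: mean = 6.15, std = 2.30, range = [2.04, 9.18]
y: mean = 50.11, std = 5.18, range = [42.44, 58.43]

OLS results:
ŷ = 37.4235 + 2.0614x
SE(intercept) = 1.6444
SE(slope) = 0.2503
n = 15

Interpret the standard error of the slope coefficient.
SE(β̂₁) = 0.2503 is the estimated standard deviation of the slope estimate across repeated samples; relative to β̂₁ = 2.0614 that is 12.1%, a precise estimate.

SE(β̂₁) = 0.2503 says: if we drew many samples of n = 15 from the same population and refit each time, the fitted slopes would scatter with a standard deviation of roughly 0.2503 around the true β₁.

Relative precision:
- SE / |β̂₁| = 0.2503 / 2.0614 = 12.1%
- Rule of thumb (under 20%: precise; 20% to under 50%: moderately precise; 50% or more: imprecise) → precise

Rough 95% range (±2 SE): 2.0614 ± 0.5006 → (1.5608, 2.5620).

What drives SE(β̂₁): larger n (here n = 15) → smaller SE.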